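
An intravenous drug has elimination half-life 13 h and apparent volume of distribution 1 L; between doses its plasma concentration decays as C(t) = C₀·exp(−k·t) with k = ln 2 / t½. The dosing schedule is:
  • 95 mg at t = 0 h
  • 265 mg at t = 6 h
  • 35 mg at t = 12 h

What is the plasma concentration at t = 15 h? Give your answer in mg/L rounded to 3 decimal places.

k = ln 2 / 13 = 0.05332 per h
Dose 1 (95 mg at t=0 h): 95·exp(−0.05332·15) = 42.695 mg/L
Dose 2 (265 mg at t=6 h): 265·exp(−0.05332·9) = 163.999 mg/L
Dose 3 (35 mg at t=12 h): 35·exp(−0.05332·3) = 29.826 mg/L
C(15) = 42.695 + 163.999 + 29.826 = 236.520 mg/L

236.520 mg/L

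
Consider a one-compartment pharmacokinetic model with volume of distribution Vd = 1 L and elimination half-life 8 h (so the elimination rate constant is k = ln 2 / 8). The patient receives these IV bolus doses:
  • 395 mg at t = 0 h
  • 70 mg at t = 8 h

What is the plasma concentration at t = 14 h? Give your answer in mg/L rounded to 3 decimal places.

k = ln 2 / 8 = 0.08664 per h
Dose 1 (395 mg at t=0 h): 395·exp(−0.08664·14) = 117.434 mg/L
Dose 2 (70 mg at t=8 h): 70·exp(−0.08664·6) = 41.622 mg/L
C(14) = 117.434 + 41.622 = 159.056 mg/L

159.056 mg/L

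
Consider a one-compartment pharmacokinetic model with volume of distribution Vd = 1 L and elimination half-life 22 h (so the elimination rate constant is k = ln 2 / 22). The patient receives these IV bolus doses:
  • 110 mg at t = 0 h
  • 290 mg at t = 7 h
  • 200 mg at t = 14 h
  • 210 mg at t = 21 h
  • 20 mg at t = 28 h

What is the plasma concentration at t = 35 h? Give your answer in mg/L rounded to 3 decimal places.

410.882 mg/L

k = ln 2 / 22 = 0.03151 per h
Dose 1 (110 mg at t=0 h): 110·exp(−0.03151·35) = 36.516 mg/L
Dose 2 (290 mg at t=7 h): 290·exp(−0.03151·28) = 120.024 mg/L
Dose 3 (200 mg at t=14 h): 200·exp(−0.03151·21) = 103.201 mg/L
Dose 4 (210 mg at t=21 h): 210·exp(−0.03151·14) = 135.100 mg/L
Dose 5 (20 mg at t=28 h): 20·exp(−0.03151·7) = 16.042 mg/L
C(35) = 36.516 + 120.024 + 103.201 + 135.100 + 16.042 = 410.882 mg/L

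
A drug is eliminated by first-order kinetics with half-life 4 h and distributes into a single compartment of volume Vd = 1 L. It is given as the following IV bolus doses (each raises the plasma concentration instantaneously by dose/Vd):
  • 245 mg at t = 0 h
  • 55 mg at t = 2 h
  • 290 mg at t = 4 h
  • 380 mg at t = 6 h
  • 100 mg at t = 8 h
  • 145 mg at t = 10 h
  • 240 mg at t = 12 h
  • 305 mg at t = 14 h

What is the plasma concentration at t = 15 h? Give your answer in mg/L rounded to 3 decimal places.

636.858 mg/L

k = ln 2 / 4 = 0.17329 per h
Dose 1 (245 mg at t=0 h): 245·exp(−0.17329·15) = 18.210 mg/L
Dose 2 (55 mg at t=2 h): 55·exp(−0.17329·13) = 5.781 mg/L
Dose 3 (290 mg at t=4 h): 290·exp(−0.17329·11) = 43.109 mg/L
Dose 4 (380 mg at t=6 h): 380·exp(−0.17329·9) = 79.885 mg/L
Dose 5 (100 mg at t=8 h): 100·exp(−0.17329·7) = 29.730 mg/L
Dose 6 (145 mg at t=10 h): 145·exp(−0.17329·5) = 60.965 mg/L
Dose 7 (240 mg at t=12 h): 240·exp(−0.17329·3) = 142.705 mg/L
Dose 8 (305 mg at t=14 h): 305·exp(−0.17329·1) = 256.473 mg/L
C(15) = 18.210 + 5.781 + 43.109 + 79.885 + 29.730 + 60.965 + 142.705 + 256.473 = 636.858 mg/L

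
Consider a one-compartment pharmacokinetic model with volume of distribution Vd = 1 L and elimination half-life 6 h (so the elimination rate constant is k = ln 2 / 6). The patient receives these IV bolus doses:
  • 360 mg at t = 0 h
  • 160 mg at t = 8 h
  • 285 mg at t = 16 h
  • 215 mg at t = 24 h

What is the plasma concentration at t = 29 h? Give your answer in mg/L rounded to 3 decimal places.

210.911 mg/L

k = ln 2 / 6 = 0.11552 per h
Dose 1 (360 mg at t=0 h): 360·exp(−0.11552·29) = 12.628 mg/L
Dose 2 (160 mg at t=8 h): 160·exp(−0.11552·21) = 14.142 mg/L
Dose 3 (285 mg at t=16 h): 285·exp(−0.11552·13) = 63.477 mg/L
Dose 4 (215 mg at t=24 h): 215·exp(−0.11552·5) = 120.665 mg/L
C(29) = 12.628 + 14.142 + 63.477 + 120.665 = 210.911 mg/L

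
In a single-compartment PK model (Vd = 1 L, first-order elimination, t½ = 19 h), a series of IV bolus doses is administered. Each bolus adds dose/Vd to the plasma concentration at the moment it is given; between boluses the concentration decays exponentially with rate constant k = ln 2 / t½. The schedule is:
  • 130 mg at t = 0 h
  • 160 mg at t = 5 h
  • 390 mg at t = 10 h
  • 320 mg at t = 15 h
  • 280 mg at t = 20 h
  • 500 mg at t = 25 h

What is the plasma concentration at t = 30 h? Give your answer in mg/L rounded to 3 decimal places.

1091.981 mg/L

k = ln 2 / 19 = 0.03648 per h
Dose 1 (130 mg at t=0 h): 130·exp(−0.03648·30) = 43.514 mg/L
Dose 2 (160 mg at t=5 h): 160·exp(−0.03648·25) = 64.273 mg/L
Dose 3 (390 mg at t=10 h): 390·exp(−0.03648·20) = 188.014 mg/L
Dose 4 (320 mg at t=15 h): 320·exp(−0.03648·15) = 185.138 mg/L
Dose 5 (280 mg at t=20 h): 280·exp(−0.03648·10) = 194.411 mg/L
Dose 6 (500 mg at t=25 h): 500·exp(−0.03648·5) = 416.631 mg/L
C(30) = 43.514 + 64.273 + 188.014 + 185.138 + 194.411 + 416.631 = 1091.981 mg/L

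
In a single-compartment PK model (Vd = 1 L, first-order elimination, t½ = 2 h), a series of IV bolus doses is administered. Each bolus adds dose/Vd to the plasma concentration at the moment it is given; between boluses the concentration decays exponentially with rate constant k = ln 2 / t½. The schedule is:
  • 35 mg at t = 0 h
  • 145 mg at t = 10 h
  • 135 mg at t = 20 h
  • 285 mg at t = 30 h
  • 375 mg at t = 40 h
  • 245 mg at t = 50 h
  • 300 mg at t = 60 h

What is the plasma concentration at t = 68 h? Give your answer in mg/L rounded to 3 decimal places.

k = ln 2 / 2 = 0.34657 per h
Dose 1 (35 mg at t=0 h): 35·exp(−0.34657·68) = 0.000 mg/L
Dose 2 (145 mg at t=10 h): 145·exp(−0.34657·58) = 0.000 mg/L
Dose 3 (135 mg at t=20 h): 135·exp(−0.34657·48) = 0.000 mg/L
Dose 4 (285 mg at t=30 h): 285·exp(−0.34657·38) = 0.001 mg/L
Dose 5 (375 mg at t=40 h): 375·exp(−0.34657·28) = 0.023 mg/L
Dose 6 (245 mg at t=50 h): 245·exp(−0.34657·18) = 0.479 mg/L
Dose 7 (300 mg at t=60 h): 300·exp(−0.34657·8) = 18.750 mg/L
C(68) = 0.000 + 0.000 + 0.000 + 0.001 + 0.023 + 0.479 + 18.750 = 19.252 mg/L

19.252 mg/L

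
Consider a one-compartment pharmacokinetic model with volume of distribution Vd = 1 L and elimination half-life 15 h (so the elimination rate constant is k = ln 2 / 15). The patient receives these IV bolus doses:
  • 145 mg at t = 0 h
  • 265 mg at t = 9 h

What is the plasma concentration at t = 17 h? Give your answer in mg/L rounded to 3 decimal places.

k = ln 2 / 15 = 0.04621 per h
Dose 1 (145 mg at t=0 h): 145·exp(−0.04621·17) = 66.100 mg/L
Dose 2 (265 mg at t=9 h): 265·exp(−0.04621·8) = 183.103 mg/L
C(17) = 66.100 + 183.103 = 249.203 mg/L

249.203 mg/L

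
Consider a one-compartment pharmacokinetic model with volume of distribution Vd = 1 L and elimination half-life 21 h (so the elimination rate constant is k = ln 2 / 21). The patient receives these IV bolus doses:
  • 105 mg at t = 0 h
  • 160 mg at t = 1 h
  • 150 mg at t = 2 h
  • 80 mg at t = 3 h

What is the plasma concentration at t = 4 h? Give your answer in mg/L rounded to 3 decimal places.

454.749 mg/L

k = ln 2 / 21 = 0.03301 per h
Dose 1 (105 mg at t=0 h): 105·exp(−0.03301·4) = 92.013 mg/L
Dose 2 (160 mg at t=1 h): 160·exp(−0.03301·3) = 144.916 mg/L
Dose 3 (150 mg at t=2 h): 150·exp(−0.03301·2) = 140.418 mg/L
Dose 4 (80 mg at t=3 h): 80·exp(−0.03301·1) = 77.403 mg/L
C(4) = 92.013 + 144.916 + 140.418 + 77.403 = 454.749 mg/L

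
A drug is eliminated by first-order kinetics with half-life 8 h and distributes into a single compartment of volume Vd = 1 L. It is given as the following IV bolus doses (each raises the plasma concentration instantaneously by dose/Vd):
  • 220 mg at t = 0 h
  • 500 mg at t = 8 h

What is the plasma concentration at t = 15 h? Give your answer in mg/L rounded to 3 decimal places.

332.605 mg/L

k = ln 2 / 8 = 0.08664 per h
Dose 1 (220 mg at t=0 h): 220·exp(−0.08664·15) = 59.978 mg/L
Dose 2 (500 mg at t=8 h): 500·exp(−0.08664·7) = 272.627 mg/L
C(15) = 59.978 + 272.627 = 332.605 mg/L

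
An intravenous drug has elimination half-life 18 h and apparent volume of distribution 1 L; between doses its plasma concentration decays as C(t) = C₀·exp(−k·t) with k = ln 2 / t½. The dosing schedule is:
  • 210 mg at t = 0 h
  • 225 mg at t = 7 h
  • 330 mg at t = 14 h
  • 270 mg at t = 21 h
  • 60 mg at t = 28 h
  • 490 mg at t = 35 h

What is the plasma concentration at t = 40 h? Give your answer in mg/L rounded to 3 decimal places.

k = ln 2 / 18 = 0.03851 per h
Dose 1 (210 mg at t=0 h): 210·exp(−0.03851·40) = 45.005 mg/L
Dose 2 (225 mg at t=7 h): 225·exp(−0.03851·33) = 63.138 mg/L
Dose 3 (330 mg at t=14 h): 330·exp(−0.03851·26) = 121.253 mg/L
Dose 4 (270 mg at t=21 h): 270·exp(−0.03851·19) = 129.900 mg/L
Dose 5 (60 mg at t=28 h): 60·exp(−0.03851·12) = 37.798 mg/L
Dose 6 (490 mg at t=35 h): 490·exp(−0.03851·5) = 404.182 mg/L
C(40) = 45.005 + 63.138 + 121.253 + 129.900 + 37.798 + 404.182 = 801.276 mg/L

801.276 mg/L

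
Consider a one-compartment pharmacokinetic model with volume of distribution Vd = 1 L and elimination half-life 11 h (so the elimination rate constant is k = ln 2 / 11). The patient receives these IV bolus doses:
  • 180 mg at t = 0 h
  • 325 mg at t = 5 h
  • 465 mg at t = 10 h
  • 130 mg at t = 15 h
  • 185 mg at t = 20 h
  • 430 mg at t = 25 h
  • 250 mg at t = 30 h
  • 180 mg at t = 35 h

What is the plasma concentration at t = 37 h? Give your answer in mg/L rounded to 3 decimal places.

762.855 mg/L

k = ln 2 / 11 = 0.06301 per h
Dose 1 (180 mg at t=0 h): 180·exp(−0.06301·37) = 17.487 mg/L
Dose 2 (325 mg at t=5 h): 325·exp(−0.06301·32) = 43.267 mg/L
Dose 3 (465 mg at t=10 h): 465·exp(−0.06301·27) = 84.832 mg/L
Dose 4 (130 mg at t=15 h): 130·exp(−0.06301·22) = 32.500 mg/L
Dose 5 (185 mg at t=20 h): 185·exp(−0.06301·17) = 63.379 mg/L
Dose 6 (430 mg at t=25 h): 430·exp(−0.06301·12) = 201.870 mg/L
Dose 7 (250 mg at t=30 h): 250·exp(−0.06301·7) = 160.833 mg/L
Dose 8 (180 mg at t=35 h): 180·exp(−0.06301·2) = 158.686 mg/L
C(37) = 17.487 + 43.267 + 84.832 + 32.500 + 63.379 + 201.870 + 160.833 + 158.686 = 762.855 mg/L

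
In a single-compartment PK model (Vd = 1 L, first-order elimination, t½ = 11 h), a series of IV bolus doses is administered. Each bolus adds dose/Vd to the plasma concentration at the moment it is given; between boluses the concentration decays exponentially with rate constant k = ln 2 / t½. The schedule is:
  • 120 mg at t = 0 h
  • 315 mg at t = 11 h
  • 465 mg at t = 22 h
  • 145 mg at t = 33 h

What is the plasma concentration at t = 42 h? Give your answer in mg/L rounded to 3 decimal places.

267.272 mg/L

k = ln 2 / 11 = 0.06301 per h
Dose 1 (120 mg at t=0 h): 120·exp(−0.06301·42) = 8.507 mg/L
Dose 2 (315 mg at t=11 h): 315·exp(−0.06301·31) = 44.664 mg/L
Dose 3 (465 mg at t=22 h): 465·exp(−0.06301·20) = 131.864 mg/L
Dose 4 (145 mg at t=33 h): 145·exp(−0.06301·9) = 82.238 mg/L
C(42) = 8.507 + 44.664 + 131.864 + 82.238 = 267.272 mg/L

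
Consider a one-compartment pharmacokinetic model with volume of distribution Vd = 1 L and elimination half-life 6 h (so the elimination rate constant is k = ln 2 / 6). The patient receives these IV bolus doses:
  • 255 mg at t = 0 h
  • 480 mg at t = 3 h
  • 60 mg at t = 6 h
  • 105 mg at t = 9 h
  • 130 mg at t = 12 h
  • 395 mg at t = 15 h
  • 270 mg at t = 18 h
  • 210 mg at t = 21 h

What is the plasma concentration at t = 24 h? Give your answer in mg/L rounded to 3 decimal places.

k = ln 2 / 6 = 0.11552 per h
Dose 1 (255 mg at t=0 h): 255·exp(−0.11552·24) = 15.938 mg/L
Dose 2 (480 mg at t=3 h): 480·exp(−0.11552·21) = 42.426 mg/L
Dose 3 (60 mg at t=6 h): 60·exp(−0.11552·18) = 7.500 mg/L
Dose 4 (105 mg at t=9 h): 105·exp(−0.11552·15) = 18.562 mg/L
Dose 5 (130 mg at t=12 h): 130·exp(−0.11552·12) = 32.500 mg/L
Dose 6 (395 mg at t=15 h): 395·exp(−0.11552·9) = 139.654 mg/L
Dose 7 (270 mg at t=18 h): 270·exp(−0.11552·6) = 135.000 mg/L
Dose 8 (210 mg at t=21 h): 210·exp(−0.11552·3) = 148.492 mg/L
C(24) = 15.938 + 42.426 + 7.500 + 18.562 + 32.500 + 139.654 + 135.000 + 148.492 = 540.071 mg/L

540.071 mg/L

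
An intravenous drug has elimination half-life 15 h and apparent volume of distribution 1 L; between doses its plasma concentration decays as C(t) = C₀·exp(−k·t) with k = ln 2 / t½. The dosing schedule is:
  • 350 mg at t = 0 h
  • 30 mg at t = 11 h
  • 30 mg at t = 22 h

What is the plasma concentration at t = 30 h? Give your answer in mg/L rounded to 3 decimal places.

120.697 mg/L

k = ln 2 / 15 = 0.04621 per h
Dose 1 (350 mg at t=0 h): 350·exp(−0.04621·30) = 87.500 mg/L
Dose 2 (30 mg at t=11 h): 30·exp(−0.04621·19) = 12.469 mg/L
Dose 3 (30 mg at t=22 h): 30·exp(−0.04621·8) = 20.729 mg/L
C(30) = 87.500 + 12.469 + 20.729 = 120.697 mg/L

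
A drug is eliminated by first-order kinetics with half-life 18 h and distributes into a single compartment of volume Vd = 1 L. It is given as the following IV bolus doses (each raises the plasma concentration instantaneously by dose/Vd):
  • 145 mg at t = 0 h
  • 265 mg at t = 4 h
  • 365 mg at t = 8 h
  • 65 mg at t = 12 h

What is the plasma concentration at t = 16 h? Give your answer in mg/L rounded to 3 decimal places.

k = ln 2 / 18 = 0.03851 per h
Dose 1 (145 mg at t=0 h): 145·exp(−0.03851·16) = 78.304 mg/L
Dose 2 (265 mg at t=4 h): 265·exp(−0.03851·12) = 166.940 mg/L
Dose 3 (365 mg at t=8 h): 365·exp(−0.03851·8) = 268.227 mg/L
Dose 4 (65 mg at t=12 h): 65·exp(−0.03851·4) = 55.721 mg/L
C(16) = 78.304 + 166.940 + 268.227 + 55.721 = 569.191 mg/L

569.191 mg/L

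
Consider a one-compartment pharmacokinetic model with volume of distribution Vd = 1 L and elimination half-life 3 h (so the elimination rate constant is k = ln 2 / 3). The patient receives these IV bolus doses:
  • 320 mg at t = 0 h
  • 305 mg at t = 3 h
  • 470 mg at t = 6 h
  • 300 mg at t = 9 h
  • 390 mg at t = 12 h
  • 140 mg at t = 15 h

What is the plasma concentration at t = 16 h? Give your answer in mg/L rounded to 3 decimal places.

k = ln 2 / 3 = 0.23105 per h
Dose 1 (320 mg at t=0 h): 320·exp(−0.23105·16) = 7.937 mg/L
Dose 2 (305 mg at t=3 h): 305·exp(−0.23105·13) = 15.130 mg/L
Dose 3 (470 mg at t=6 h): 470·exp(−0.23105·10) = 46.630 mg/L
Dose 4 (300 mg at t=9 h): 300·exp(−0.23105·7) = 59.528 mg/L
Dose 5 (390 mg at t=12 h): 390·exp(−0.23105·4) = 154.772 mg/L
Dose 6 (140 mg at t=15 h): 140·exp(−0.23105·1) = 111.118 mg/L
C(16) = 7.937 + 15.130 + 46.630 + 59.528 + 154.772 + 111.118 = 395.114 mg/L

395.114 mg/L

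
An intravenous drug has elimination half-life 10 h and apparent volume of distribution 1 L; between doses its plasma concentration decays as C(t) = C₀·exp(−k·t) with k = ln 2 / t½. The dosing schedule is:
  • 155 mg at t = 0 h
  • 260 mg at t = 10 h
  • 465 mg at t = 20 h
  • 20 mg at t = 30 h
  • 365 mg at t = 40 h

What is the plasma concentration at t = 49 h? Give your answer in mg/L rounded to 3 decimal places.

285.862 mg/L

k = ln 2 / 10 = 0.06931 per h
Dose 1 (155 mg at t=0 h): 155·exp(−0.06931·49) = 5.191 mg/L
Dose 2 (260 mg at t=10 h): 260·exp(−0.06931·39) = 17.416 mg/L
Dose 3 (465 mg at t=20 h): 465·exp(−0.06931·29) = 62.297 mg/L
Dose 4 (20 mg at t=30 h): 20·exp(−0.06931·19) = 5.359 mg/L
Dose 5 (365 mg at t=40 h): 365·exp(−0.06931·9) = 195.599 mg/L
C(49) = 5.191 + 17.416 + 62.297 + 5.359 + 195.599 = 285.862 mg/L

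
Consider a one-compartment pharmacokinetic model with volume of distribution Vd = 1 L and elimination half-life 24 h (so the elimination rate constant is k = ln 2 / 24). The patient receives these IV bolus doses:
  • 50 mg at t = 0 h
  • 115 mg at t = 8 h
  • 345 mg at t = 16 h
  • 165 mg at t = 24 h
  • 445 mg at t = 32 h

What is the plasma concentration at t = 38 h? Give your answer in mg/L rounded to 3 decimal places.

k = ln 2 / 24 = 0.02888 per h
Dose 1 (50 mg at t=0 h): 50·exp(−0.02888·38) = 16.685 mg/L
Dose 2 (115 mg at t=8 h): 115·exp(−0.02888·30) = 48.352 mg/L
Dose 3 (345 mg at t=16 h): 345·exp(−0.02888·22) = 182.757 mg/L
Dose 4 (165 mg at t=24 h): 165·exp(−0.02888·14) = 110.124 mg/L
Dose 5 (445 mg at t=32 h): 445·exp(−0.02888·6) = 374.199 mg/L
C(38) = 16.685 + 48.352 + 182.757 + 110.124 + 374.199 = 732.118 mg/L

732.118 mg/L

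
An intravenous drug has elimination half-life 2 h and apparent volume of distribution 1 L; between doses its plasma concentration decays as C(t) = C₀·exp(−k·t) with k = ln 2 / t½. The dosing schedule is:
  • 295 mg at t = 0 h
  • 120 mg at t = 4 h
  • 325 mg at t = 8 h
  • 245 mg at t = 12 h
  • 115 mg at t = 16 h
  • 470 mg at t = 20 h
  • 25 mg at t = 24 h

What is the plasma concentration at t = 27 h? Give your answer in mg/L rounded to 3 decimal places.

54.792 mg/L

k = ln 2 / 2 = 0.34657 per h
Dose 1 (295 mg at t=0 h): 295·exp(−0.34657·27) = 0.025 mg/L
Dose 2 (120 mg at t=4 h): 120·exp(−0.34657·23) = 0.041 mg/L
Dose 3 (325 mg at t=8 h): 325·exp(−0.34657·19) = 0.449 mg/L
Dose 4 (245 mg at t=12 h): 245·exp(−0.34657·15) = 1.353 mg/L
Dose 5 (115 mg at t=16 h): 115·exp(−0.34657·11) = 2.541 mg/L
Dose 6 (470 mg at t=20 h): 470·exp(−0.34657·7) = 41.543 mg/L
Dose 7 (25 mg at t=24 h): 25·exp(−0.34657·3) = 8.839 mg/L
C(27) = 0.025 + 0.041 + 0.449 + 1.353 + 2.541 + 41.543 + 8.839 = 54.792 mg/L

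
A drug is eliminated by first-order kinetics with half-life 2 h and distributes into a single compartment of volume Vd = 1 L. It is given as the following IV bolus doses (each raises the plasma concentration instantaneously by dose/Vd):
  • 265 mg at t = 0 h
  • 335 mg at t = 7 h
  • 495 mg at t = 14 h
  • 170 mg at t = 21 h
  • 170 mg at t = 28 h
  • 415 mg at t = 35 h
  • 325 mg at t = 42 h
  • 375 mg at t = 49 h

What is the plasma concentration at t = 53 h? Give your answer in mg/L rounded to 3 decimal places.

k = ln 2 / 2 = 0.34657 per h
Dose 1 (265 mg at t=0 h): 265·exp(−0.34657·53) = 0.000 mg/L
Dose 2 (335 mg at t=7 h): 335·exp(−0.34657·46) = 0.000 mg/L
Dose 3 (495 mg at t=14 h): 495·exp(−0.34657·39) = 0.001 mg/L
Dose 4 (170 mg at t=21 h): 170·exp(−0.34657·32) = 0.003 mg/L
Dose 5 (170 mg at t=28 h): 170·exp(−0.34657·25) = 0.029 mg/L
Dose 6 (415 mg at t=35 h): 415·exp(−0.34657·18) = 0.811 mg/L
Dose 7 (325 mg at t=42 h): 325·exp(−0.34657·11) = 7.182 mg/L
Dose 8 (375 mg at t=49 h): 375·exp(−0.34657·4) = 93.750 mg/L
C(53) = 0.000 + 0.000 + 0.001 + 0.003 + 0.029 + 0.811 + 7.182 + 93.750 = 101.775 mg/L

101.775 mg/L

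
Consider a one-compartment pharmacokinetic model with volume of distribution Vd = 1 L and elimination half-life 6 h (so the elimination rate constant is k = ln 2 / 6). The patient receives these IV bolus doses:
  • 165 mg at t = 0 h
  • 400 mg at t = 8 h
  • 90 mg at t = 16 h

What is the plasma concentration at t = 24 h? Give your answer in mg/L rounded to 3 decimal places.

k = ln 2 / 6 = 0.11552 per h
Dose 1 (165 mg at t=0 h): 165·exp(−0.11552·24) = 10.312 mg/L
Dose 2 (400 mg at t=8 h): 400·exp(−0.11552·16) = 62.996 mg/L
Dose 3 (90 mg at t=16 h): 90·exp(−0.11552·8) = 35.717 mg/L
C(24) = 10.312 + 62.996 + 35.717 = 109.025 mg/L

109.025 mg/L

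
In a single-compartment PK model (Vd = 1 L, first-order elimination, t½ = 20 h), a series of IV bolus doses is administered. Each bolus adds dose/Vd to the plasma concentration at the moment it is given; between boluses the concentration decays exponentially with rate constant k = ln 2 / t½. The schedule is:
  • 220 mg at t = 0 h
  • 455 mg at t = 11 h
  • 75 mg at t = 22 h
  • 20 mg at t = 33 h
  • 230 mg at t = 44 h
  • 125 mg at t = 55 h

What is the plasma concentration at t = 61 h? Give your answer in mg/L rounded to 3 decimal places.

k = ln 2 / 20 = 0.03466 per h
Dose 1 (220 mg at t=0 h): 220·exp(−0.03466·61) = 26.563 mg/L
Dose 2 (455 mg at t=11 h): 455·exp(−0.03466·50) = 80.433 mg/L
Dose 3 (75 mg at t=22 h): 75·exp(−0.03466·39) = 19.411 mg/L
Dose 4 (20 mg at t=33 h): 20·exp(−0.03466·28) = 7.579 mg/L
Dose 5 (230 mg at t=44 h): 230·exp(−0.03466·17) = 127.600 mg/L
Dose 6 (125 mg at t=55 h): 125·exp(−0.03466·6) = 101.532 mg/L
C(61) = 26.563 + 80.433 + 19.411 + 7.579 + 127.600 + 101.532 = 363.118 mg/L

363.118 mg/L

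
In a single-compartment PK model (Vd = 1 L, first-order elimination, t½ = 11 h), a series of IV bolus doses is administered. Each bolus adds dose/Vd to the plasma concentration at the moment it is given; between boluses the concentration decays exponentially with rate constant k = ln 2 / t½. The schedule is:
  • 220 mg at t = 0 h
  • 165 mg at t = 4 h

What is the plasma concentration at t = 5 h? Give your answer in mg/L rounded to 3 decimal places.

315.466 mg/L

k = ln 2 / 11 = 0.06301 per h
Dose 1 (220 mg at t=0 h): 220·exp(−0.06301·5) = 160.543 mg/L
Dose 2 (165 mg at t=4 h): 165·exp(−0.06301·1) = 154.924 mg/L
C(5) = 160.543 + 154.924 = 315.466 mg/L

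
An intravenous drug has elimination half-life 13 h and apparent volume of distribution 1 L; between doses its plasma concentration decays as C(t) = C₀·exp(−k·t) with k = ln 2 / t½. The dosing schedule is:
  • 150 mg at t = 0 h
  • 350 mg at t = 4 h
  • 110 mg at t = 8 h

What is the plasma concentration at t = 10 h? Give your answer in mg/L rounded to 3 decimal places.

441.057 mg/L

k = ln 2 / 13 = 0.05332 per h
Dose 1 (150 mg at t=0 h): 150·exp(−0.05332·10) = 88.010 mg/L
Dose 2 (350 mg at t=4 h): 350·exp(−0.05332·6) = 254.174 mg/L
Dose 3 (110 mg at t=8 h): 110·exp(−0.05332·2) = 98.874 mg/L
C(10) = 88.010 + 254.174 + 98.874 = 441.057 mg/L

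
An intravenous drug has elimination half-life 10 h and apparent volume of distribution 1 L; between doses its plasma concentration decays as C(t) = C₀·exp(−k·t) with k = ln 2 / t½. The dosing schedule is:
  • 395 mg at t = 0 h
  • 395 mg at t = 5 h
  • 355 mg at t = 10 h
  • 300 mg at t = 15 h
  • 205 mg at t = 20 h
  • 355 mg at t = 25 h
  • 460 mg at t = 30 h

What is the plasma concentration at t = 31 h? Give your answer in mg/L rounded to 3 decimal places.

k = ln 2 / 10 = 0.06931 per h
Dose 1 (395 mg at t=0 h): 395·exp(−0.06931·31) = 46.069 mg/L
Dose 2 (395 mg at t=5 h): 395·exp(−0.06931·26) = 65.151 mg/L
Dose 3 (355 mg at t=10 h): 355·exp(−0.06931·21) = 82.807 mg/L
Dose 4 (300 mg at t=15 h): 300·exp(−0.06931·16) = 98.963 mg/L
Dose 5 (205 mg at t=20 h): 205·exp(−0.06931·11) = 95.636 mg/L
Dose 6 (355 mg at t=25 h): 355·exp(−0.06931·6) = 234.213 mg/L
Dose 7 (460 mg at t=30 h): 460·exp(−0.06931·1) = 429.195 mg/L
C(31) = 46.069 + 65.151 + 82.807 + 98.963 + 95.636 + 234.213 + 429.195 = 1052.033 mg/L

1052.033 mg/L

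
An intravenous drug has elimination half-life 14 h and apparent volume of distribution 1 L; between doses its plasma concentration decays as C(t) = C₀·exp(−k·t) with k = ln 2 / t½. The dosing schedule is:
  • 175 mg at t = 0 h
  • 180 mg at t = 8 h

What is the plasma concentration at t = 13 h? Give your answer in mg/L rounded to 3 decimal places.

k = ln 2 / 14 = 0.04951 per h
Dose 1 (175 mg at t=0 h): 175·exp(−0.04951·13) = 91.941 mg/L
Dose 2 (180 mg at t=8 h): 180·exp(−0.04951·5) = 140.528 mg/L
C(13) = 91.941 + 140.528 = 232.469 mg/L

232.469 mg/L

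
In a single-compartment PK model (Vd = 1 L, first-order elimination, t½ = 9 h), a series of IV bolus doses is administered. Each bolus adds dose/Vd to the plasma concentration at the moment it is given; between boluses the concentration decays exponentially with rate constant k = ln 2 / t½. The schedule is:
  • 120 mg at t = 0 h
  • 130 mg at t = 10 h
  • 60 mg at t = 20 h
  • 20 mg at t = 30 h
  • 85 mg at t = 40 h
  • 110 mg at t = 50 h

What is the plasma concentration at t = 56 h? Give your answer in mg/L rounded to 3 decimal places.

k = ln 2 / 9 = 0.07702 per h
Dose 1 (120 mg at t=0 h): 120·exp(−0.07702·56) = 1.607 mg/L
Dose 2 (130 mg at t=10 h): 130·exp(−0.07702·46) = 3.761 mg/L
Dose 3 (60 mg at t=20 h): 60·exp(−0.07702·36) = 3.750 mg/L
Dose 4 (20 mg at t=30 h): 20·exp(−0.07702·26) = 2.700 mg/L
Dose 5 (85 mg at t=40 h): 85·exp(−0.07702·16) = 24.789 mg/L
Dose 6 (110 mg at t=50 h): 110·exp(−0.07702·6) = 69.296 mg/L
C(56) = 1.607 + 3.761 + 3.750 + 2.700 + 24.789 + 69.296 = 105.903 mg/L

105.903 mg/L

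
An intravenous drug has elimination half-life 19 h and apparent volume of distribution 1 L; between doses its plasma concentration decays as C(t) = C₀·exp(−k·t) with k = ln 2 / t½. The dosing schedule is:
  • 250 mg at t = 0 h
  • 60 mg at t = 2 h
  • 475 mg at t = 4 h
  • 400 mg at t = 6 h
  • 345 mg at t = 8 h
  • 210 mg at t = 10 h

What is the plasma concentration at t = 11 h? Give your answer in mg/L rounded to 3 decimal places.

k = ln 2 / 19 = 0.03648 per h
Dose 1 (250 mg at t=0 h): 250·exp(−0.03648·11) = 167.363 mg/L
Dose 2 (60 mg at t=2 h): 60·exp(−0.03648·9) = 43.207 mg/L
Dose 3 (475 mg at t=4 h): 475·exp(−0.03648·7) = 367.949 mg/L
Dose 4 (400 mg at t=6 h): 400·exp(−0.03648·5) = 333.305 mg/L
Dose 5 (345 mg at t=8 h): 345·exp(−0.03648·3) = 309.235 mg/L
Dose 6 (210 mg at t=10 h): 210·exp(−0.03648·1) = 202.477 mg/L
C(11) = 167.363 + 43.207 + 367.949 + 333.305 + 309.235 + 202.477 = 1423.536 mg/L

1423.536 mg/L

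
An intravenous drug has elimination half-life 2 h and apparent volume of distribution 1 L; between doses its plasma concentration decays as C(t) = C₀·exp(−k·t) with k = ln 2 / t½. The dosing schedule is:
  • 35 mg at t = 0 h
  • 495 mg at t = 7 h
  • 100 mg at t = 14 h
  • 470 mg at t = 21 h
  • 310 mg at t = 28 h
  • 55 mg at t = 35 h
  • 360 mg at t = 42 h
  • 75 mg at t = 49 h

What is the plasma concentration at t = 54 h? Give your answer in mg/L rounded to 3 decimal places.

k = ln 2 / 2 = 0.34657 per h
Dose 1 (35 mg at t=0 h): 35·exp(−0.34657·54) = 0.000 mg/L
Dose 2 (495 mg at t=7 h): 495·exp(−0.34657·47) = 0.000 mg/L
Dose 3 (100 mg at t=14 h): 100·exp(−0.34657·40) = 0.000 mg/L
Dose 4 (470 mg at t=21 h): 470·exp(−0.34657·33) = 0.005 mg/L
Dose 5 (310 mg at t=28 h): 310·exp(−0.34657·26) = 0.038 mg/L
Dose 6 (55 mg at t=35 h): 55·exp(−0.34657·19) = 0.076 mg/L
Dose 7 (360 mg at t=42 h): 360·exp(−0.34657·12) = 5.625 mg/L
Dose 8 (75 mg at t=49 h): 75·exp(−0.34657·5) = 13.258 mg/L
C(54) = 0.000 + 0.000 + 0.000 + 0.005 + 0.038 + 0.076 + 5.625 + 13.258 = 19.002 mg/L

19.002 mg/L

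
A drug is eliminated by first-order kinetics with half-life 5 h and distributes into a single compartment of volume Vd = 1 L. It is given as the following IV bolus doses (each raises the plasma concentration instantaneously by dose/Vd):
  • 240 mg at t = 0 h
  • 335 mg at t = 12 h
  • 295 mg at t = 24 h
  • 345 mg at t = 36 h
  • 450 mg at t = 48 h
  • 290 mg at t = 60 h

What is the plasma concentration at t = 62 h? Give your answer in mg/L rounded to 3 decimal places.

295.671 mg/L

k = ln 2 / 5 = 0.13863 per h
Dose 1 (240 mg at t=0 h): 240·exp(−0.13863·62) = 0.044 mg/L
Dose 2 (335 mg at t=12 h): 335·exp(−0.13863·50) = 0.327 mg/L
Dose 3 (295 mg at t=24 h): 295·exp(−0.13863·38) = 1.521 mg/L
Dose 4 (345 mg at t=36 h): 345·exp(−0.13863·26) = 9.386 mg/L
Dose 5 (450 mg at t=48 h): 450·exp(−0.13863·14) = 64.614 mg/L
Dose 6 (290 mg at t=60 h): 290·exp(−0.13863·2) = 219.779 mg/L
C(62) = 0.044 + 0.327 + 1.521 + 9.386 + 64.614 + 219.779 = 295.671 mg/L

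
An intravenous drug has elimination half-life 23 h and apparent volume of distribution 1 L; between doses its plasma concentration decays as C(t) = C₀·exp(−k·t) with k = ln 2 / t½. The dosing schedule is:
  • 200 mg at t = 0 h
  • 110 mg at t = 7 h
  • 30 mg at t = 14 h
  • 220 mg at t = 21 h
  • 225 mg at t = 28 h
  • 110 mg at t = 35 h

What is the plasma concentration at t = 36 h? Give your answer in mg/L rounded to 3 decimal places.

552.469 mg/L

k = ln 2 / 23 = 0.03014 per h
Dose 1 (200 mg at t=0 h): 200·exp(−0.03014·36) = 67.585 mg/L
Dose 2 (110 mg at t=7 h): 110·exp(−0.03014·29) = 45.902 mg/L
Dose 3 (30 mg at t=14 h): 30·exp(−0.03014·22) = 15.459 mg/L
Dose 4 (220 mg at t=21 h): 220·exp(−0.03014·15) = 139.991 mg/L
Dose 5 (225 mg at t=28 h): 225·exp(−0.03014·8) = 176.798 mg/L
Dose 6 (110 mg at t=35 h): 110·exp(−0.03014·1) = 106.734 mg/L
C(36) = 67.585 + 45.902 + 15.459 + 139.991 + 176.798 + 106.734 = 552.469 mg/L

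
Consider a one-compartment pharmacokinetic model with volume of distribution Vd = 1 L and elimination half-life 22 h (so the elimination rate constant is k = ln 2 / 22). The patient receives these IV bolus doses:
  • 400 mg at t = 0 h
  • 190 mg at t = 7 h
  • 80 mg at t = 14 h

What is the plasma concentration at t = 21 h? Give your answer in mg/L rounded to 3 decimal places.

k = ln 2 / 22 = 0.03151 per h
Dose 1 (400 mg at t=0 h): 400·exp(−0.03151·21) = 206.402 mg/L
Dose 2 (190 mg at t=7 h): 190·exp(−0.03151·14) = 122.233 mg/L
Dose 3 (80 mg at t=14 h): 80·exp(−0.03151·7) = 64.166 mg/L
C(21) = 206.402 + 122.233 + 64.166 = 392.801 mg/L

392.801 mg/L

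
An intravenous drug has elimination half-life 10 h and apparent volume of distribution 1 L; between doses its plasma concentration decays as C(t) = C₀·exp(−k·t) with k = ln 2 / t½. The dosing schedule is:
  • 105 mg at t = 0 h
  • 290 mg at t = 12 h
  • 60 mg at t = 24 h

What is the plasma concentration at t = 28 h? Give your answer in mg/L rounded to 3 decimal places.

k = ln 2 / 10 = 0.06931 per h
Dose 1 (105 mg at t=0 h): 105·exp(−0.06931·28) = 15.077 mg/L
Dose 2 (290 mg at t=12 h): 290·exp(−0.06931·16) = 95.664 mg/L
Dose 3 (60 mg at t=24 h): 60·exp(−0.06931·4) = 45.471 mg/L
C(28) = 15.077 + 95.664 + 45.471 = 156.212 mg/L

156.212 mg/L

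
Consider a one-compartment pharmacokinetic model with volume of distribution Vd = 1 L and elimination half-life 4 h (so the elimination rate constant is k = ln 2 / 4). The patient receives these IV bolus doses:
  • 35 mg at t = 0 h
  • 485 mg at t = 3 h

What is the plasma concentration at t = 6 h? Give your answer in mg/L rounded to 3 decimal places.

k = ln 2 / 4 = 0.17329 per h
Dose 1 (35 mg at t=0 h): 35·exp(−0.17329·6) = 12.374 mg/L
Dose 2 (485 mg at t=3 h): 485·exp(−0.17329·3) = 288.383 mg/L
C(6) = 12.374 + 288.383 = 300.757 mg/L

300.757 mg/L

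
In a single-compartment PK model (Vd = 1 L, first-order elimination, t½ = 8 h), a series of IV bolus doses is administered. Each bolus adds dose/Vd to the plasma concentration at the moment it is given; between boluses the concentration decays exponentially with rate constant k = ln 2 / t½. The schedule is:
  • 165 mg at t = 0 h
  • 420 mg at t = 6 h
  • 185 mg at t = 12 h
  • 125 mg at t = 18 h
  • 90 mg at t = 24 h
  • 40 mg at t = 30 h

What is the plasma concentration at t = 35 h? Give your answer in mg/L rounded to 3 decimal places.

k = ln 2 / 8 = 0.08664 per h
Dose 1 (165 mg at t=0 h): 165·exp(−0.08664·35) = 7.952 mg/L
Dose 2 (420 mg at t=6 h): 420·exp(−0.08664·29) = 34.042 mg/L
Dose 3 (185 mg at t=12 h): 185·exp(−0.08664·23) = 25.218 mg/L
Dose 4 (125 mg at t=18 h): 125·exp(−0.08664·17) = 28.656 mg/L
Dose 5 (90 mg at t=24 h): 90·exp(−0.08664·11) = 34.700 mg/L
Dose 6 (40 mg at t=30 h): 40·exp(−0.08664·5) = 25.937 mg/L
C(35) = 7.952 + 34.042 + 25.218 + 28.656 + 34.700 + 25.937 = 156.505 mg/L

156.505 mg/L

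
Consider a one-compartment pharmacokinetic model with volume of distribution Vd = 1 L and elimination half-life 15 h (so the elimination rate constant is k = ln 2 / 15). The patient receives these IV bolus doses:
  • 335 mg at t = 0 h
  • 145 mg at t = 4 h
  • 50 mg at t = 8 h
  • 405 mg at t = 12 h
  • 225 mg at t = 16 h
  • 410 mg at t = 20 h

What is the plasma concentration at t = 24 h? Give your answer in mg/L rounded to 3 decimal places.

k = ln 2 / 15 = 0.04621 per h
Dose 1 (335 mg at t=0 h): 335·exp(−0.04621·24) = 110.509 mg/L
Dose 2 (145 mg at t=4 h): 145·exp(−0.04621·20) = 57.543 mg/L
Dose 3 (50 mg at t=8 h): 50·exp(−0.04621·16) = 23.871 mg/L
Dose 4 (405 mg at t=12 h): 405·exp(−0.04621·12) = 232.611 mg/L
Dose 5 (225 mg at t=16 h): 225·exp(−0.04621·8) = 155.465 mg/L
Dose 6 (410 mg at t=20 h): 410·exp(−0.04621·4) = 340.808 mg/L
C(24) = 110.509 + 57.543 + 23.871 + 232.611 + 155.465 + 340.808 = 920.807 mg/L

920.807 mg/L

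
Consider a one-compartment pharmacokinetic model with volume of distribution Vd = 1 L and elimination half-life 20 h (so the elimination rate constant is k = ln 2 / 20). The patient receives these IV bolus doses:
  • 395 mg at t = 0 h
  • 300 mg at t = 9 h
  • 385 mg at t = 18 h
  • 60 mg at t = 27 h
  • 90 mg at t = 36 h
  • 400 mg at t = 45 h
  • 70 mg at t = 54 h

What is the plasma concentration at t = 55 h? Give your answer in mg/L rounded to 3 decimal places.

646.213 mg/L

k = ln 2 / 20 = 0.03466 per h
Dose 1 (395 mg at t=0 h): 395·exp(−0.03466·55) = 58.717 mg/L
Dose 2 (300 mg at t=9 h): 300·exp(−0.03466·46) = 60.919 mg/L
Dose 3 (385 mg at t=18 h): 385·exp(−0.03466·37) = 106.796 mg/L
Dose 4 (60 mg at t=27 h): 60·exp(−0.03466·28) = 22.736 mg/L
Dose 5 (90 mg at t=36 h): 90·exp(−0.03466·19) = 46.587 mg/L
Dose 6 (400 mg at t=45 h): 400·exp(−0.03466·10) = 282.843 mg/L
Dose 7 (70 mg at t=54 h): 70·exp(−0.03466·1) = 67.616 mg/L
C(55) = 58.717 + 60.919 + 106.796 + 22.736 + 46.587 + 282.843 + 67.616 = 646.213 mg/L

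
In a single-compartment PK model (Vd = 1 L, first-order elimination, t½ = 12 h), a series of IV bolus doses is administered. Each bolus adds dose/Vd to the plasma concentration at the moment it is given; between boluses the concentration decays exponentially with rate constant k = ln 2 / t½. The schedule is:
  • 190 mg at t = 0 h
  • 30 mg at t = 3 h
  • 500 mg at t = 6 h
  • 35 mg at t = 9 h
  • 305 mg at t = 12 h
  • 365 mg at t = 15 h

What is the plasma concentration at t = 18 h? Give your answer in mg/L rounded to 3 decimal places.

k = ln 2 / 12 = 0.05776 per h
Dose 1 (190 mg at t=0 h): 190·exp(−0.05776·18) = 67.175 mg/L
Dose 2 (30 mg at t=3 h): 30·exp(−0.05776·15) = 12.613 mg/L
Dose 3 (500 mg at t=6 h): 500·exp(−0.05776·12) = 250.000 mg/L
Dose 4 (35 mg at t=9 h): 35·exp(−0.05776·9) = 20.811 mg/L
Dose 5 (305 mg at t=12 h): 305·exp(−0.05776·6) = 215.668 mg/L
Dose 6 (365 mg at t=15 h): 365·exp(−0.05776·3) = 306.927 mg/L
C(18) = 67.175 + 12.613 + 250.000 + 20.811 + 215.668 + 306.927 = 873.194 mg/L

873.194 mg/L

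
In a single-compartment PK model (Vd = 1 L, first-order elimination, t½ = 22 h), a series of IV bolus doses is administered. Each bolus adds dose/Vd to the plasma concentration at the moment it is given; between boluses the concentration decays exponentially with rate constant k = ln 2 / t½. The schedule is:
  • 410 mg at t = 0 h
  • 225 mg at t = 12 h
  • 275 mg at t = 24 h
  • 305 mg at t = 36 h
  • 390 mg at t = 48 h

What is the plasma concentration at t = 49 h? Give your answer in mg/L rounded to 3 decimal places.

k = ln 2 / 22 = 0.03151 per h
Dose 1 (410 mg at t=0 h): 410·exp(−0.03151·49) = 87.560 mg/L
Dose 2 (225 mg at t=12 h): 225·exp(−0.03151·37) = 70.130 mg/L
Dose 3 (275 mg at t=24 h): 275·exp(−0.03151·25) = 125.099 mg/L
Dose 4 (305 mg at t=36 h): 305·exp(−0.03151·13) = 202.497 mg/L
Dose 5 (390 mg at t=48 h): 390·exp(−0.03151·1) = 377.904 mg/L
C(49) = 87.560 + 70.130 + 125.099 + 202.497 + 377.904 = 863.190 mg/L

863.190 mg/L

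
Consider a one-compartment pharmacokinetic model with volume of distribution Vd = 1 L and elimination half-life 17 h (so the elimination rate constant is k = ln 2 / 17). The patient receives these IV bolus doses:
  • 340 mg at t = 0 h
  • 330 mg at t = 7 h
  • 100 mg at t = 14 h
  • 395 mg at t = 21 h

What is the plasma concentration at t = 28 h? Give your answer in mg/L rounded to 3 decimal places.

602.157 mg/L

k = ln 2 / 17 = 0.04077 per h
Dose 1 (340 mg at t=0 h): 340·exp(−0.04077·28) = 108.559 mg/L
Dose 2 (330 mg at t=7 h): 330·exp(−0.04077·21) = 140.169 mg/L
Dose 3 (100 mg at t=14 h): 100·exp(−0.04077·14) = 56.506 mg/L
Dose 4 (395 mg at t=21 h): 395·exp(−0.04077·7) = 296.923 mg/L
C(28) = 108.559 + 140.169 + 56.506 + 296.923 = 602.157 mg/L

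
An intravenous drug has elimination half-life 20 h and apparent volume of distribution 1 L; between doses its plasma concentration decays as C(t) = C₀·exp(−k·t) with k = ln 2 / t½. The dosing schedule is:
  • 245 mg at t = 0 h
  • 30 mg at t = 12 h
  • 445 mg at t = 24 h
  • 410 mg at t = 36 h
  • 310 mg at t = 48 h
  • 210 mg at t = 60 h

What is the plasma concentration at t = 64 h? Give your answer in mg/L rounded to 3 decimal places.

659.084 mg/L

k = ln 2 / 20 = 0.03466 per h
Dose 1 (245 mg at t=0 h): 245·exp(−0.03466·64) = 26.661 mg/L
Dose 2 (30 mg at t=12 h): 30·exp(−0.03466·52) = 4.948 mg/L
Dose 3 (445 mg at t=24 h): 445·exp(−0.03466·40) = 111.250 mg/L
Dose 4 (410 mg at t=36 h): 410·exp(−0.03466·28) = 155.361 mg/L
Dose 5 (310 mg at t=48 h): 310·exp(−0.03466·16) = 178.048 mg/L
Dose 6 (210 mg at t=60 h): 210·exp(−0.03466·4) = 182.816 mg/L
C(64) = 26.661 + 4.948 + 111.250 + 155.361 + 178.048 + 182.816 = 659.084 mg/L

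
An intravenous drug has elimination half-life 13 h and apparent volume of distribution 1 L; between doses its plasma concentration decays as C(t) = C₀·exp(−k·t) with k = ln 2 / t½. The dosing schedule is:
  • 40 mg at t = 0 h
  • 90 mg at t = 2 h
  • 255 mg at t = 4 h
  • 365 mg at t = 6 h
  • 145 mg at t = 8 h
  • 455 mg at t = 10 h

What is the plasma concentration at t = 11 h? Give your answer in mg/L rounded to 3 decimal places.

k = ln 2 / 13 = 0.05332 per h
Dose 1 (40 mg at t=0 h): 40·exp(−0.05332·11) = 22.251 mg/L
Dose 2 (90 mg at t=2 h): 90·exp(−0.05332·9) = 55.698 mg/L
Dose 3 (255 mg at t=4 h): 255·exp(−0.05332·7) = 175.569 mg/L
Dose 4 (365 mg at t=6 h): 365·exp(−0.05332·5) = 279.584 mg/L
Dose 5 (145 mg at t=8 h): 145·exp(−0.05332·3) = 123.566 mg/L
Dose 6 (455 mg at t=10 h): 455·exp(−0.05332·1) = 431.375 mg/L
C(11) = 22.251 + 55.698 + 175.569 + 279.584 + 123.566 + 431.375 = 1088.042 mg/L

1088.042 mg/L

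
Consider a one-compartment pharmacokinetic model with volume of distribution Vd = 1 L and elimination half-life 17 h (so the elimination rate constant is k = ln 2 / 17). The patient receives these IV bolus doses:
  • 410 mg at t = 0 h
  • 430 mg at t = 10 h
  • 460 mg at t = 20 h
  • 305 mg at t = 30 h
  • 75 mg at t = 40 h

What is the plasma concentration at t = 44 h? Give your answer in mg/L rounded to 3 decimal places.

584.626 mg/L

k = ln 2 / 17 = 0.04077 per h
Dose 1 (410 mg at t=0 h): 410·exp(−0.04077·44) = 68.178 mg/L
Dose 2 (430 mg at t=10 h): 430·exp(−0.04077·34) = 107.500 mg/L
Dose 3 (460 mg at t=20 h): 460·exp(−0.04077·24) = 172.892 mg/L
Dose 4 (305 mg at t=30 h): 305·exp(−0.04077·14) = 172.343 mg/L
Dose 5 (75 mg at t=40 h): 75·exp(−0.04077·4) = 63.713 mg/L
C(44) = 68.178 + 107.500 + 172.892 + 172.343 + 63.713 = 584.626 mg/L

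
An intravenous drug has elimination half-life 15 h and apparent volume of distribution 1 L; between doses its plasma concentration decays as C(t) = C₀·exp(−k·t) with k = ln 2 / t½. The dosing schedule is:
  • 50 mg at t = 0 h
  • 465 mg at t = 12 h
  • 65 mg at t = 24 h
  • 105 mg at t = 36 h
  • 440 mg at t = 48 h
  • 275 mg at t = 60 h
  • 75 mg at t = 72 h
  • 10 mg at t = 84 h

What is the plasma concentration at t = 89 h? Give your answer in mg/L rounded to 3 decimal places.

206.654 mg/L

k = ln 2 / 15 = 0.04621 per h
Dose 1 (50 mg at t=0 h): 50·exp(−0.04621·89) = 0.818 mg/L
Dose 2 (465 mg at t=12 h): 465·exp(−0.04621·77) = 13.248 mg/L
Dose 3 (65 mg at t=24 h): 65·exp(−0.04621·65) = 3.224 mg/L
Dose 4 (105 mg at t=36 h): 105·exp(−0.04621·53) = 9.069 mg/L
Dose 5 (440 mg at t=48 h): 440·exp(−0.04621·41) = 66.166 mg/L
Dose 6 (275 mg at t=60 h): 275·exp(−0.04621·29) = 72.001 mg/L
Dose 7 (75 mg at t=72 h): 75·exp(−0.04621·17) = 34.190 mg/L
Dose 8 (10 mg at t=84 h): 10·exp(−0.04621·5) = 7.937 mg/L
C(89) = 0.818 + 13.248 + 3.224 + 9.069 + 66.166 + 72.001 + 34.190 + 7.937 = 206.654 mg/L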